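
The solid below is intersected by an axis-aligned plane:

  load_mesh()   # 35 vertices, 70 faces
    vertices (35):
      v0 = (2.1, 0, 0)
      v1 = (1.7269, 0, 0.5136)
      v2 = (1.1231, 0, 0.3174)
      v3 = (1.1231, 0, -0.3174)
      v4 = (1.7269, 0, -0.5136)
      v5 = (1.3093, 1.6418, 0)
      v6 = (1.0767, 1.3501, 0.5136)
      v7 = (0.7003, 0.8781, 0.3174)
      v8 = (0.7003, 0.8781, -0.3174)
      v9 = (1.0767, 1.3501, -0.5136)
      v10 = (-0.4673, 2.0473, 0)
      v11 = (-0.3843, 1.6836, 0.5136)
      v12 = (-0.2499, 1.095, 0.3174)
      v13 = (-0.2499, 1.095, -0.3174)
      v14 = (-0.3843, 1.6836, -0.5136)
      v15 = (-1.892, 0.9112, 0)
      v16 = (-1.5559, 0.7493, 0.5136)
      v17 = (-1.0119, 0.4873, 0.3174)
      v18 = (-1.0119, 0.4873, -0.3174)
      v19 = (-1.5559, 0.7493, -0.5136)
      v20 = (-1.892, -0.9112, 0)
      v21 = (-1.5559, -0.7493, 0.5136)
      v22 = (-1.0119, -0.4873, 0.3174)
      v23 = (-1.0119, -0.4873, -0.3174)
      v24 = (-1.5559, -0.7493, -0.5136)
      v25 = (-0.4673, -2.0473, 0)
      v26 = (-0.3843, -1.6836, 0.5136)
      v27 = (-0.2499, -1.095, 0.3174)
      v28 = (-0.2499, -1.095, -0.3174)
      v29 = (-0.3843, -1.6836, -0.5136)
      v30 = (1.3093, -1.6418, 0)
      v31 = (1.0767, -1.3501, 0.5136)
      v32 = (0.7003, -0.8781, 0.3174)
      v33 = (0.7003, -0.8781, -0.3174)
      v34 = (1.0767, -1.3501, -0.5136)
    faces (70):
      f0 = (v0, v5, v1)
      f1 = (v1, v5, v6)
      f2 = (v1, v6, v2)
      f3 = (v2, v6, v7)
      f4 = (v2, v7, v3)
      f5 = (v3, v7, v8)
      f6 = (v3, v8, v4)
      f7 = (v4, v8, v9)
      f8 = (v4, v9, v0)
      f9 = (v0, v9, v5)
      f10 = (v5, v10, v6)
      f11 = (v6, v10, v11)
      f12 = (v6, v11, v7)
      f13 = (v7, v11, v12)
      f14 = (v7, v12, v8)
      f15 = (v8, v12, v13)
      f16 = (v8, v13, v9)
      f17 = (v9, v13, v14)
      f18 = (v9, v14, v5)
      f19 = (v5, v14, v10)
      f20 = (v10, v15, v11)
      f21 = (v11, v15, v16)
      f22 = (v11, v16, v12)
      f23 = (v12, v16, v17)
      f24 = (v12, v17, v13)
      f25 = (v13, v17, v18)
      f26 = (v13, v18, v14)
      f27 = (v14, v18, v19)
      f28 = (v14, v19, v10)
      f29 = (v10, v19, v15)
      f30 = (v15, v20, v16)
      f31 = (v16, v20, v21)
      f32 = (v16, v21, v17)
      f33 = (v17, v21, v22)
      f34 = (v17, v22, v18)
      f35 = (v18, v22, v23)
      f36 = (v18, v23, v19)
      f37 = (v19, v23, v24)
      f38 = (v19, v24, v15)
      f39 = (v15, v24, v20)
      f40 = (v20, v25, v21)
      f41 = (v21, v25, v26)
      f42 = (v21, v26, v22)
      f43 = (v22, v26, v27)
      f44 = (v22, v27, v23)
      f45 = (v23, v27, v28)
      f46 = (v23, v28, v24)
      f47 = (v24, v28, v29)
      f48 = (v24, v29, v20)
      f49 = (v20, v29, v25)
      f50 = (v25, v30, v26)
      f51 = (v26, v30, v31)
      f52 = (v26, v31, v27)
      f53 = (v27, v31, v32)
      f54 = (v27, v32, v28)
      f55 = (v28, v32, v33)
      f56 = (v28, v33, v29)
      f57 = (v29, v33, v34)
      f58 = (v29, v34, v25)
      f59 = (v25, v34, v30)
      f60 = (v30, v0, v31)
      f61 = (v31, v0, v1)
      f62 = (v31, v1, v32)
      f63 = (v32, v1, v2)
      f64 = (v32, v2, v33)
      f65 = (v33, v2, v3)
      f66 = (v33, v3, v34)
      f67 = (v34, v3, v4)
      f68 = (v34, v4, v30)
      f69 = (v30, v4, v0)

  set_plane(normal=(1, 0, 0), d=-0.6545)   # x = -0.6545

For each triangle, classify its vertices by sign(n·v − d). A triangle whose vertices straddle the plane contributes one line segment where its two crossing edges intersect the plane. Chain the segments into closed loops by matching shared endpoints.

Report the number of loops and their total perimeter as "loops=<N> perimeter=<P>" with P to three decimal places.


Straddling triangles (20 of 70):
  (v10,v15,v11) [+-+] → (-0.6545, 1.89802, 0)–(-0.6545, 1.54518, 0.421556)  len=0.5497
  (v11,v15,v16) [+--] → (-0.6545, 1.54518, 0.421556)–(-0.6545, 1.46813, 0.5136)  len=0.1200
  (v11,v16,v12) [+-+] → (-0.6545, 1.46813, 0.5136)–(-0.6545, 0.987902, 0.378183)  len=0.4990
  (v12,v16,v17) [+--] → (-0.6545, 0.987902, 0.378183)–(-0.6545, 0.772329, 0.3174)  len=0.2240
  (v12,v17,v13) [+-+] → (-0.6545, 0.772329, 0.3174)–(-0.6545, 0.772329, 0.0196605)  len=0.2977
  (v13,v17,v18) [+--] → (-0.6545, 0.772329, 0.0196605)–(-0.6545, 0.772329, -0.3174)  len=0.3371
  (v13,v18,v14) [+-+] → (-0.6545, 0.772329, -0.3174)–(-0.6545, 1.16856, -0.42913)  len=0.4117
  (v14,v18,v19) [+--] → (-0.6545, 1.16856, -0.42913)–(-0.6545, 1.46813, -0.5136)  len=0.3113
  (v14,v19,v10) [+-+] → (-0.6545, 1.46813, -0.5136)–(-0.6545, 1.82409, -0.0883207)  len=0.5546
  (v10,v19,v15) [+--] → (-0.6545, 1.82409, -0.0883207)–(-0.6545, 1.89802, 0)  len=0.1152
  (v20,v25,v21) [-+-] → (-0.6545, -1.89802, 0)–(-0.6545, -1.82409, 0.0883207)  len=0.1152
  (v21,v25,v26) [-++] → (-0.6545, -1.82409, 0.0883207)–(-0.6545, -1.46813, 0.5136)  len=0.5546
  (v21,v26,v22) [-+-] → (-0.6545, -1.46813, 0.5136)–(-0.6545, -1.16856, 0.42913)  len=0.3113
  (v22,v26,v27) [-++] → (-0.6545, -1.16856, 0.42913)–(-0.6545, -0.772329, 0.3174)  len=0.4117
  (v22,v27,v23) [-+-] → (-0.6545, -0.772329, 0.3174)–(-0.6545, -0.772329, -0.0196605)  len=0.3371
  (v23,v27,v28) [-++] → (-0.6545, -0.772329, -0.0196605)–(-0.6545, -0.772329, -0.3174)  len=0.2977
  (v23,v28,v24) [-+-] → (-0.6545, -0.772329, -0.3174)–(-0.6545, -0.987902, -0.378183)  len=0.2240
  (v24,v28,v29) [-++] → (-0.6545, -0.987902, -0.378183)–(-0.6545, -1.46813, -0.5136)  len=0.4990
  (v24,v29,v20) [-+-] → (-0.6545, -1.46813, -0.5136)–(-0.6545, -1.54518, -0.421556)  len=0.1200
  (v20,v29,v25) [-++] → (-0.6545, -1.54518, -0.421556)–(-0.6545, -1.89802, 0)  len=0.5497

Chained into 2 loop(s):
  loop 1: 10 segments, perimeter = 3.4202
  loop 2: 10 segments, perimeter = 3.4202
Total perimeter = 6.840

loops=2 perimeter=6.840


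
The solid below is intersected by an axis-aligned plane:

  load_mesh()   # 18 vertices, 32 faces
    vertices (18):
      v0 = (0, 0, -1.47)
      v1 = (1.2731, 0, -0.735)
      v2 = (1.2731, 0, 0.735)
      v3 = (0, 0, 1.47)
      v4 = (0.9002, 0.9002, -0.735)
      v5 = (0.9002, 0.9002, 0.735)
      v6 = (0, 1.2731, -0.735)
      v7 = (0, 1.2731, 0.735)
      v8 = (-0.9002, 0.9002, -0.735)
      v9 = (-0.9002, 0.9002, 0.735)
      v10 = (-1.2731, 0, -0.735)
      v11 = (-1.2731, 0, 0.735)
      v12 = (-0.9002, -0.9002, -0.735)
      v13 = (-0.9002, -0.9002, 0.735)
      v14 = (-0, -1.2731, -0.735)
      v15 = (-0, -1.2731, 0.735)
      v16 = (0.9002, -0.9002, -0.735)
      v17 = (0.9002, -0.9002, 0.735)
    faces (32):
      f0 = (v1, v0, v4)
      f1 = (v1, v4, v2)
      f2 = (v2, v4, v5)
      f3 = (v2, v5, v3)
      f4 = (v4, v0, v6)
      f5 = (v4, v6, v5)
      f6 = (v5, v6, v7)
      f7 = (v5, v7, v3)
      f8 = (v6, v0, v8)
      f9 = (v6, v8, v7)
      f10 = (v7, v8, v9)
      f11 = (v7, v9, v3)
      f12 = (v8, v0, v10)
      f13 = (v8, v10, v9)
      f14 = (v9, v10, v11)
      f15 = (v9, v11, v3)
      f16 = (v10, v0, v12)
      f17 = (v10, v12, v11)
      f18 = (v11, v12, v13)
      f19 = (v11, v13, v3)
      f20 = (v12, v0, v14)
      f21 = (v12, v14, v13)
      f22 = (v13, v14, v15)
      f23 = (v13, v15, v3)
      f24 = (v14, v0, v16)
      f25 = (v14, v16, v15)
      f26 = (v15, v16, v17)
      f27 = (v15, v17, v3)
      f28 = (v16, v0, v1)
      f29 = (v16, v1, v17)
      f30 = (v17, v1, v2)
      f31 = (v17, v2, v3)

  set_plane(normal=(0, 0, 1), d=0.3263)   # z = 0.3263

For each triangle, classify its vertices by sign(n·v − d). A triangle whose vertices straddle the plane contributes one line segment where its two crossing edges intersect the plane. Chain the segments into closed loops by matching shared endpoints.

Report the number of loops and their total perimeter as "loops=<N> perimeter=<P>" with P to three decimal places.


loops=1 perimeter=7.795

Straddling triangles (16 of 32):
  (v1,v4,v2) [--+] → (1.16942, 0.25028, 0.3263)–(1.2731, 0, 0.3263)  len=0.2709
  (v2,v4,v5) [+-+] → (1.16942, 0.25028, 0.3263)–(0.9002, 0.9002, 0.3263)  len=0.7035
  (v4,v6,v5) [--+] → (0.64992, 1.00388, 0.3263)–(0.9002, 0.9002, 0.3263)  len=0.2709
  (v5,v6,v7) [+-+] → (0.64992, 1.00388, 0.3263)–(0, 1.2731, 0.3263)  len=0.7035
  (v6,v8,v7) [--+] → (-0.25028, 1.16942, 0.3263)–(0, 1.2731, 0.3263)  len=0.2709
  (v7,v8,v9) [+-+] → (-0.25028, 1.16942, 0.3263)–(-0.9002, 0.9002, 0.3263)  len=0.7035
  (v8,v10,v9) [--+] → (-1.00388, 0.64992, 0.3263)–(-0.9002, 0.9002, 0.3263)  len=0.2709
  (v9,v10,v11) [+-+] → (-1.00388, 0.64992, 0.3263)–(-1.2731, 0, 0.3263)  len=0.7035
  (v10,v12,v11) [--+] → (-1.16942, -0.25028, 0.3263)–(-1.2731, 0, 0.3263)  len=0.2709
  (v11,v12,v13) [+-+] → (-1.16942, -0.25028, 0.3263)–(-0.9002, -0.9002, 0.3263)  len=0.7035
  (v12,v14,v13) [--+] → (-0.64992, -1.00388, 0.3263)–(-0.9002, -0.9002, 0.3263)  len=0.2709
  (v13,v14,v15) [+-+] → (-0.64992, -1.00388, 0.3263)–(0, -1.2731, 0.3263)  len=0.7035
  (v14,v16,v15) [--+] → (0.25028, -1.16942, 0.3263)–(0, -1.2731, 0.3263)  len=0.2709
  (v15,v16,v17) [+-+] → (0.25028, -1.16942, 0.3263)–(0.9002, -0.9002, 0.3263)  len=0.7035
  (v16,v1,v17) [--+] → (1.00388, -0.64992, 0.3263)–(0.9002, -0.9002, 0.3263)  len=0.2709
  (v17,v1,v2) [+-+] → (1.00388, -0.64992, 0.3263)–(1.2731, 0, 0.3263)  len=0.7035

Chained into 1 loop(s):
  loop 1: 16 segments, perimeter = 7.7950
Total perimeter = 7.795


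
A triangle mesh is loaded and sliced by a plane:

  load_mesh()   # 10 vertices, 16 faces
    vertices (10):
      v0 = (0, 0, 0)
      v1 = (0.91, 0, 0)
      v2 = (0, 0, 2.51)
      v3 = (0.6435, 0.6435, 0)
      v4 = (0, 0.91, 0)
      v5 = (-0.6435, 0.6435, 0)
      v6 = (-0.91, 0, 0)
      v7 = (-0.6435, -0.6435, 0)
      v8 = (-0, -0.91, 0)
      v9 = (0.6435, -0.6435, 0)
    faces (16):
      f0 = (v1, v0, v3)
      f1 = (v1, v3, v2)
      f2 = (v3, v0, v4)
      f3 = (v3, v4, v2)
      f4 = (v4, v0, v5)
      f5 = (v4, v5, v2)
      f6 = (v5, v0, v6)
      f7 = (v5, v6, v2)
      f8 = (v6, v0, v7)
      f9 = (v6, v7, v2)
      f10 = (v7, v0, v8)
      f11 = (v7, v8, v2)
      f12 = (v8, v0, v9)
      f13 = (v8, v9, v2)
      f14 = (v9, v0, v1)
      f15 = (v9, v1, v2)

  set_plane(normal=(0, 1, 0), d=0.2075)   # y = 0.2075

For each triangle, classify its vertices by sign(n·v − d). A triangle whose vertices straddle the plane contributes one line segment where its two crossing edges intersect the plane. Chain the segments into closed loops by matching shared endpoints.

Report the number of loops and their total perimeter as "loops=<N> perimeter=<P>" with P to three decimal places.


Straddling triangles (8 of 16):
  (v1,v0,v3) [--+] → (0.2075, 0.2075, 0)–(0.824066, 0.2075, 0)  len=0.6166
  (v1,v3,v2) [-+-] → (0.824066, 0.2075, 0)–(0.2075, 0.2075, 1.70064)  len=1.8090
  (v3,v0,v4) [+-+] → (0.2075, 0.2075, 0)–(0, 0.2075, 0)  len=0.2075
  (v3,v4,v2) [++-] → (0, 0.2075, 1.93766)–(0.2075, 0.2075, 1.70064)  len=0.3150
  (v4,v0,v5) [+-+] → (0, 0.2075, 0)–(-0.2075, 0.2075, 0)  len=0.2075
  (v4,v5,v2) [++-] → (-0.2075, 0.2075, 1.70064)–(0, 0.2075, 1.93766)  len=0.3150
  (v5,v0,v6) [+--] → (-0.2075, 0.2075, 0)–(-0.824066, 0.2075, 0)  len=0.6166
  (v5,v6,v2) [+--] → (-0.824066, 0.2075, 0)–(-0.2075, 0.2075, 1.70064)  len=1.8090

Chained into 1 loop(s):
  loop 1: 8 segments, perimeter = 5.8961
Total perimeter = 5.896

loops=1 perimeter=5.896


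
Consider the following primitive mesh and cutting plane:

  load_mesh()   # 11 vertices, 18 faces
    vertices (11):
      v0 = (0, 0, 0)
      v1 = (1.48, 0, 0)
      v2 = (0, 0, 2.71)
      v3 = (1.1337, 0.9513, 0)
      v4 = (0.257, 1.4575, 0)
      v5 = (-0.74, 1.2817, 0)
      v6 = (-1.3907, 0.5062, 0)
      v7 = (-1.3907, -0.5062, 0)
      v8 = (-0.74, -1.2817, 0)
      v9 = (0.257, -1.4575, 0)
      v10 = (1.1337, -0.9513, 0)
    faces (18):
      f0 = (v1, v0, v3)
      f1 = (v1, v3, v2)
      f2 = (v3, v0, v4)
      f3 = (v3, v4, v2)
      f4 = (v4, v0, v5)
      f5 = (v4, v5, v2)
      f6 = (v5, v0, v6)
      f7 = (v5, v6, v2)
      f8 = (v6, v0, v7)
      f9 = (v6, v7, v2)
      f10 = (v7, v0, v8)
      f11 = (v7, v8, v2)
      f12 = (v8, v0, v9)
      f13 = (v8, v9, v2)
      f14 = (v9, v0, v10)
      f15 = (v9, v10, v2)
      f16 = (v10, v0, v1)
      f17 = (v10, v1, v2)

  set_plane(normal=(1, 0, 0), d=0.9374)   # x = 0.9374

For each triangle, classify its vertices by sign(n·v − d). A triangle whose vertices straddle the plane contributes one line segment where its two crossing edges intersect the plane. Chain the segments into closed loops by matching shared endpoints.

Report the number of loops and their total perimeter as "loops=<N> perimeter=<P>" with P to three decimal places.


Straddling triangles (8 of 18):
  (v1,v0,v3) [+-+] → (0.9374, 0, 0)–(0.9374, 0.786583, 0)  len=0.7866
  (v1,v3,v2) [++-] → (0.9374, 0.786583, 0.469236)–(0.9374, 0, 0.993545)  len=0.9453
  (v3,v0,v4) [+--] → (0.9374, 0.786583, 0)–(0.9374, 1.06464, 0)  len=0.2781
  (v3,v4,v2) [+--] → (0.9374, 1.06464, 0)–(0.9374, 0.786583, 0.469236)  len=0.5454
  (v9,v0,v10) [--+] → (0.9374, -0.786583, 0)–(0.9374, -1.06464, 0)  len=0.2781
  (v9,v10,v2) [-+-] → (0.9374, -1.06464, 0)–(0.9374, -0.786583, 0.469236)  len=0.5454
  (v10,v0,v1) [+-+] → (0.9374, -0.786583, 0)–(0.9374, 0, 0)  len=0.7866
  (v10,v1,v2) [++-] → (0.9374, 0, 0.993545)–(0.9374, -0.786583, 0.469236)  len=0.9453

Chained into 1 loop(s):
  loop 1: 8 segments, perimeter = 5.1108
Total perimeter = 5.111

loops=1 perimeter=5.111


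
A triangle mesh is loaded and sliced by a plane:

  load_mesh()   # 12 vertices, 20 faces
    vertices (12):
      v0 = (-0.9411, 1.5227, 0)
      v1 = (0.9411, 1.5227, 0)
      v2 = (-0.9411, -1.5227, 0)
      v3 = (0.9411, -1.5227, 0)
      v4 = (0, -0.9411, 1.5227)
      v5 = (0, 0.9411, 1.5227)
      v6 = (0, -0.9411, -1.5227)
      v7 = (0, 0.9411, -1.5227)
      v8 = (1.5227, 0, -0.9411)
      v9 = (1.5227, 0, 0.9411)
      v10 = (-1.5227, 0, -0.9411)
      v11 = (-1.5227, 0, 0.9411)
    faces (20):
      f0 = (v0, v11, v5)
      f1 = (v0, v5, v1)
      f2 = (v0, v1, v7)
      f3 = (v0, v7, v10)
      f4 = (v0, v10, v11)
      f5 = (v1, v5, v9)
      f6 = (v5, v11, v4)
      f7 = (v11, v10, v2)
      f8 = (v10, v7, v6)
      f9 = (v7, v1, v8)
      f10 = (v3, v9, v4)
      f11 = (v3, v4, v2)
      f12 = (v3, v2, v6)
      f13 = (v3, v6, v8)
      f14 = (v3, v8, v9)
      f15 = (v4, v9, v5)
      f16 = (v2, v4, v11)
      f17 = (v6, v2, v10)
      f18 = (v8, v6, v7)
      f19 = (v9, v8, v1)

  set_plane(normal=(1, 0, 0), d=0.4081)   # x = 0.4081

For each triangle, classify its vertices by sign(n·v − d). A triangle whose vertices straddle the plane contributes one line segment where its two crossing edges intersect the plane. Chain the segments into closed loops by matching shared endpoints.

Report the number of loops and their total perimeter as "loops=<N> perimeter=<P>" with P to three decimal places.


loops=1 perimeter=9.302

Straddling triangles (10 of 20):
  (v0,v5,v1) [--+] → (0.4081, 1.19331, 0.862394)–(0.4081, 1.5227, 0)  len=0.9232
  (v0,v1,v7) [-+-] → (0.4081, 1.5227, 0)–(0.4081, 1.19331, -0.862394)  len=0.9232
  (v1,v5,v9) [+-+] → (0.4081, 1.19331, 0.862394)–(0.4081, 0.688875, 1.36682)  len=0.7134
  (v7,v1,v8) [-++] → (0.4081, 1.19331, -0.862394)–(0.4081, 0.688875, -1.36682)  len=0.7134
  (v3,v9,v4) [++-] → (0.4081, -0.688875, 1.36682)–(0.4081, -1.19331, 0.862394)  len=0.7134
  (v3,v4,v2) [+--] → (0.4081, -1.19331, 0.862394)–(0.4081, -1.5227, 0)  len=0.9232
  (v3,v2,v6) [+--] → (0.4081, -1.5227, 0)–(0.4081, -1.19331, -0.862394)  len=0.9232
  (v3,v6,v8) [+-+] → (0.4081, -1.19331, -0.862394)–(0.4081, -0.688875, -1.36682)  len=0.7134
  (v4,v9,v5) [-+-] → (0.4081, -0.688875, 1.36682)–(0.4081, 0.688875, 1.36682)  len=1.3778
  (v8,v6,v7) [+--] → (0.4081, -0.688875, -1.36682)–(0.4081, 0.688875, -1.36682)  len=1.3778

Chained into 1 loop(s):
  loop 1: 10 segments, perimeter = 9.3016
Total perimeter = 9.302


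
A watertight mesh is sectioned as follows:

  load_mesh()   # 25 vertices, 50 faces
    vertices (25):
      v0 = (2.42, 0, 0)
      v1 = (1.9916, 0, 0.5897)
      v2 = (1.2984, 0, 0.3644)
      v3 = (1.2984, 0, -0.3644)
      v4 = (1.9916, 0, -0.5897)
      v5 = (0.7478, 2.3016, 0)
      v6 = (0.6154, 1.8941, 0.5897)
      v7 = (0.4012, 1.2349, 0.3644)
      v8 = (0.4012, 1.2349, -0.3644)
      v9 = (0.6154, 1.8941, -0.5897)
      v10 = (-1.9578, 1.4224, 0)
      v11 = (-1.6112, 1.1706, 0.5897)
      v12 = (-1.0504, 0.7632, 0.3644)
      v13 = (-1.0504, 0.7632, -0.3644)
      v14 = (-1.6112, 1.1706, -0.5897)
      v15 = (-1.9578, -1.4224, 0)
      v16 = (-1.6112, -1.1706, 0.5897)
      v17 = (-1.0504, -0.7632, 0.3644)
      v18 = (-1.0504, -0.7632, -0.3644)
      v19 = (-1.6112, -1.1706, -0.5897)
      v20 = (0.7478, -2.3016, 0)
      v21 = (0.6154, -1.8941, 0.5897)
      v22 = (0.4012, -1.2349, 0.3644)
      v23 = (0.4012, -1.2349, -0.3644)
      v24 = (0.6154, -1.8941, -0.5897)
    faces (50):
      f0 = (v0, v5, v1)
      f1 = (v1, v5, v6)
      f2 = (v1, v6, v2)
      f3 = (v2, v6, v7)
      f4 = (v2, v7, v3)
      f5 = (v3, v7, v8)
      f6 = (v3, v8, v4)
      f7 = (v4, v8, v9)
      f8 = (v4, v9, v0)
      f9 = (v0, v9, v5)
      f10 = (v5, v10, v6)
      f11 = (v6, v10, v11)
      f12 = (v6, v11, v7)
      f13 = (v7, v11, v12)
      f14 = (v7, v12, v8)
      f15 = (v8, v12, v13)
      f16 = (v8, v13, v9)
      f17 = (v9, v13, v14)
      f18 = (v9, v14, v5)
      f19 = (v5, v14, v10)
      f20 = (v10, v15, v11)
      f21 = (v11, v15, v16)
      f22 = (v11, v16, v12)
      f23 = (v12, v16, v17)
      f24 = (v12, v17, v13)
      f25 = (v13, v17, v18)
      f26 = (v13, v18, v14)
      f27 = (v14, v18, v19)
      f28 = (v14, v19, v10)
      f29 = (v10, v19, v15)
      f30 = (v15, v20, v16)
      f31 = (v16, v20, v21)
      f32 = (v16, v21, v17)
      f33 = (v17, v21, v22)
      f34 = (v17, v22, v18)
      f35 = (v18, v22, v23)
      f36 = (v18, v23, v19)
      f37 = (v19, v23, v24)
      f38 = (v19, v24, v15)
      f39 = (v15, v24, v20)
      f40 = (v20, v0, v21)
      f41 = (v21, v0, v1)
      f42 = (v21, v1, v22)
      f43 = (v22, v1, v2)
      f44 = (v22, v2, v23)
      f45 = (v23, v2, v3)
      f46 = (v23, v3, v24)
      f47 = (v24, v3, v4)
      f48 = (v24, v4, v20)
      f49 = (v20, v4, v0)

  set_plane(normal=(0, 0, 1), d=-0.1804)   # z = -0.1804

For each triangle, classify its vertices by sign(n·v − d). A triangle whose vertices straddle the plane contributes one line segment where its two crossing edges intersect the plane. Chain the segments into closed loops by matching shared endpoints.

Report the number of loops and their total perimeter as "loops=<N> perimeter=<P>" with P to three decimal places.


loops=2 perimeter=21.086

Straddling triangles (20 of 50):
  (v2,v7,v3) [++-] → (1.07188, 0.311775, -0.1804)–(1.2984, 0, -0.1804)  len=0.3854
  (v3,v7,v8) [-+-] → (1.07188, 0.311775, -0.1804)–(0.4012, 1.2349, -0.1804)  len=1.1410
  (v4,v9,v0) [--+] → (1.86794, 0.57944, -0.1804)–(2.28894, 0, -0.1804)  len=0.7162
  (v0,v9,v5) [+-+] → (1.86794, 0.57944, -0.1804)–(0.707296, 2.17694, -0.1804)  len=1.9746
  (v7,v12,v8) [++-] → (0.0347148, 1.11581, -0.1804)–(0.4012, 1.2349, -0.1804)  len=0.3853
  (v8,v12,v13) [-+-] → (0.0347148, 1.11581, -0.1804)–(-1.0504, 0.7632, -0.1804)  len=1.1410
  (v9,v14,v5) [--+] → (0.0261388, 1.95561, -0.1804)–(0.707296, 2.17694, -0.1804)  len=0.7162
  (v5,v14,v10) [+-+] → (0.0261388, 1.95561, -0.1804)–(-1.85177, 1.34537, -0.1804)  len=1.9746
  (v12,v17,v13) [++-] → (-1.0504, 0.37783, -0.1804)–(-1.0504, 0.7632, -0.1804)  len=0.3854
  (v13,v17,v18) [-+-] → (-1.0504, 0.37783, -0.1804)–(-1.0504, -0.7632, -0.1804)  len=1.1410
  (v14,v19,v10) [--+] → (-1.85177, 0.629154, -0.1804)–(-1.85177, 1.34537, -0.1804)  len=0.7162
  (v10,v19,v15) [+-+] → (-1.85177, 0.629154, -0.1804)–(-1.85177, -1.34537, -0.1804)  len=1.9745
  (v17,v22,v18) [++-] → (-0.683915, -0.88229, -0.1804)–(-1.0504, -0.7632, -0.1804)  len=0.3853
  (v18,v22,v23) [-+-] → (-0.683915, -0.88229, -0.1804)–(0.4012, -1.2349, -0.1804)  len=1.1410
  (v19,v24,v15) [--+] → (-1.17061, -1.5667, -0.1804)–(-1.85177, -1.34537, -0.1804)  len=0.7162
  (v15,v24,v20) [+-+] → (-1.17061, -1.5667, -0.1804)–(0.707296, -2.17694, -0.1804)  len=1.9746
  (v22,v2,v23) [++-] → (0.627716, -0.923125, -0.1804)–(0.4012, -1.2349, -0.1804)  len=0.3854
  (v23,v2,v3) [-+-] → (0.627716, -0.923125, -0.1804)–(1.2984, 0, -0.1804)  len=1.1410
  (v24,v4,v20) [--+] → (1.1283, -1.5975, -0.1804)–(0.707296, -2.17694, -0.1804)  len=0.7162
  (v20,v4,v0) [+-+] → (1.1283, -1.5975, -0.1804)–(2.28894, 0, -0.1804)  len=1.9746

Chained into 2 loop(s):
  loop 1: 10 segments, perimeter = 7.6319
  loop 2: 10 segments, perimeter = 13.4540
Total perimeter = 21.086


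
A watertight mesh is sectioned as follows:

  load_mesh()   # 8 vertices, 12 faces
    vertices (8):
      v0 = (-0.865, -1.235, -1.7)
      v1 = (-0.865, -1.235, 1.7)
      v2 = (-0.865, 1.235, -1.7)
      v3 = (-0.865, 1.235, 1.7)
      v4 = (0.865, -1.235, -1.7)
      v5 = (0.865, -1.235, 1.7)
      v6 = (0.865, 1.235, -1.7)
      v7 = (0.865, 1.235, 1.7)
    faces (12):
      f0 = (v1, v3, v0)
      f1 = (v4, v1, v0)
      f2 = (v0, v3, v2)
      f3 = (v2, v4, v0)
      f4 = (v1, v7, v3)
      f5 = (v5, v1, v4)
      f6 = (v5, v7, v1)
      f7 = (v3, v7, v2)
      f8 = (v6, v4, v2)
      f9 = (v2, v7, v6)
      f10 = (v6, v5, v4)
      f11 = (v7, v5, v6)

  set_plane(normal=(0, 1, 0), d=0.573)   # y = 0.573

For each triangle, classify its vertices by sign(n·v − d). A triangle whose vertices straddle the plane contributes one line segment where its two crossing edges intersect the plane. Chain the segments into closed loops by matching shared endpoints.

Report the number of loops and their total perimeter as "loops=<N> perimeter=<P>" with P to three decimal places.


Straddling triangles (8 of 12):
  (v1,v3,v0) [-+-] → (-0.865, 0.573, 1.7)–(-0.865, 0.573, 0.788745)  len=0.9113
  (v0,v3,v2) [-++] → (-0.865, 0.573, 0.788745)–(-0.865, 0.573, -1.7)  len=2.4887
  (v2,v4,v0) [+--] → (-0.401332, 0.573, -1.7)–(-0.865, 0.573, -1.7)  len=0.4637
  (v1,v7,v3) [-++] → (0.401332, 0.573, 1.7)–(-0.865, 0.573, 1.7)  len=1.2663
  (v5,v7,v1) [-+-] → (0.865, 0.573, 1.7)–(0.401332, 0.573, 1.7)  len=0.4637
  (v6,v4,v2) [+-+] → (0.865, 0.573, -1.7)–(-0.401332, 0.573, -1.7)  len=1.2663
  (v6,v5,v4) [+--] → (0.865, 0.573, -0.788745)–(0.865, 0.573, -1.7)  len=0.9113
  (v7,v5,v6) [+-+] → (0.865, 0.573, 1.7)–(0.865, 0.573, -0.788745)  len=2.4887

Chained into 1 loop(s):
  loop 1: 8 segments, perimeter = 10.2600
Total perimeter = 10.260

loops=1 perimeter=10.260


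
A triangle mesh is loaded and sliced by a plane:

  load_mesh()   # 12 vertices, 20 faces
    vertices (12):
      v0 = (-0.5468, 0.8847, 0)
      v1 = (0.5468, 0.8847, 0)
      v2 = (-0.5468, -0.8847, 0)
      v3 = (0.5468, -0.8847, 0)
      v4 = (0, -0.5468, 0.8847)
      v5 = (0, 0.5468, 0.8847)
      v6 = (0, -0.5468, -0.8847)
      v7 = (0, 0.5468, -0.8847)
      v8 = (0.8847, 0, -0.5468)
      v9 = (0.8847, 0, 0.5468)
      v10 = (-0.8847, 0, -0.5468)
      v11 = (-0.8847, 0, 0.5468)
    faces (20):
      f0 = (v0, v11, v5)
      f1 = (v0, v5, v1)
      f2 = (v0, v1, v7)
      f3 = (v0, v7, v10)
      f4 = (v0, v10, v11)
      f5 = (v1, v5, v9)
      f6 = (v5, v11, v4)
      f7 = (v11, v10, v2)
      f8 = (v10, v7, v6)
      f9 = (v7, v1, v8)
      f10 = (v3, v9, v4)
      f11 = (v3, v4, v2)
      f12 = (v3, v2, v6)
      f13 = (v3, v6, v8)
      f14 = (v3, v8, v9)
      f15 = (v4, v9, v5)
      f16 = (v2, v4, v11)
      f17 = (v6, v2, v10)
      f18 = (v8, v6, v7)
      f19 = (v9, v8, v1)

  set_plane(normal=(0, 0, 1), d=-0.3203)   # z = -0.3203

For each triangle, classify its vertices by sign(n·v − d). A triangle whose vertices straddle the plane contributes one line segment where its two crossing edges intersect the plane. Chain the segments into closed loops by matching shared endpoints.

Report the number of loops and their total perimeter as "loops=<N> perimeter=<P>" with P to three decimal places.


Straddling triangles (10 of 20):
  (v0,v1,v7) [++-] → (0.348835, 0.762365, -0.3203)–(-0.348835, 0.762365, -0.3203)  len=0.6977
  (v0,v7,v10) [+--] → (-0.348835, 0.762365, -0.3203)–(-0.744732, 0.366468, -0.3203)  len=0.5599
  (v0,v10,v11) [+-+] → (-0.744732, 0.366468, -0.3203)–(-0.8847, 0, -0.3203)  len=0.3923
  (v11,v10,v2) [+-+] → (-0.8847, 0, -0.3203)–(-0.744732, -0.366468, -0.3203)  len=0.3923
  (v7,v1,v8) [-+-] → (0.348835, 0.762365, -0.3203)–(0.744732, 0.366468, -0.3203)  len=0.5599
  (v3,v2,v6) [++-] → (-0.348835, -0.762365, -0.3203)–(0.348835, -0.762365, -0.3203)  len=0.6977
  (v3,v6,v8) [+--] → (0.348835, -0.762365, -0.3203)–(0.744732, -0.366468, -0.3203)  len=0.5599
  (v3,v8,v9) [+-+] → (0.744732, -0.366468, -0.3203)–(0.8847, 0, -0.3203)  len=0.3923
  (v6,v2,v10) [-+-] → (-0.348835, -0.762365, -0.3203)–(-0.744732, -0.366468, -0.3203)  len=0.5599
  (v9,v8,v1) [+-+] → (0.8847, 0, -0.3203)–(0.744732, 0.366468, -0.3203)  len=0.3923

Chained into 1 loop(s):
  loop 1: 10 segments, perimeter = 5.2040
Total perimeter = 5.204

loops=1 perimeter=5.204


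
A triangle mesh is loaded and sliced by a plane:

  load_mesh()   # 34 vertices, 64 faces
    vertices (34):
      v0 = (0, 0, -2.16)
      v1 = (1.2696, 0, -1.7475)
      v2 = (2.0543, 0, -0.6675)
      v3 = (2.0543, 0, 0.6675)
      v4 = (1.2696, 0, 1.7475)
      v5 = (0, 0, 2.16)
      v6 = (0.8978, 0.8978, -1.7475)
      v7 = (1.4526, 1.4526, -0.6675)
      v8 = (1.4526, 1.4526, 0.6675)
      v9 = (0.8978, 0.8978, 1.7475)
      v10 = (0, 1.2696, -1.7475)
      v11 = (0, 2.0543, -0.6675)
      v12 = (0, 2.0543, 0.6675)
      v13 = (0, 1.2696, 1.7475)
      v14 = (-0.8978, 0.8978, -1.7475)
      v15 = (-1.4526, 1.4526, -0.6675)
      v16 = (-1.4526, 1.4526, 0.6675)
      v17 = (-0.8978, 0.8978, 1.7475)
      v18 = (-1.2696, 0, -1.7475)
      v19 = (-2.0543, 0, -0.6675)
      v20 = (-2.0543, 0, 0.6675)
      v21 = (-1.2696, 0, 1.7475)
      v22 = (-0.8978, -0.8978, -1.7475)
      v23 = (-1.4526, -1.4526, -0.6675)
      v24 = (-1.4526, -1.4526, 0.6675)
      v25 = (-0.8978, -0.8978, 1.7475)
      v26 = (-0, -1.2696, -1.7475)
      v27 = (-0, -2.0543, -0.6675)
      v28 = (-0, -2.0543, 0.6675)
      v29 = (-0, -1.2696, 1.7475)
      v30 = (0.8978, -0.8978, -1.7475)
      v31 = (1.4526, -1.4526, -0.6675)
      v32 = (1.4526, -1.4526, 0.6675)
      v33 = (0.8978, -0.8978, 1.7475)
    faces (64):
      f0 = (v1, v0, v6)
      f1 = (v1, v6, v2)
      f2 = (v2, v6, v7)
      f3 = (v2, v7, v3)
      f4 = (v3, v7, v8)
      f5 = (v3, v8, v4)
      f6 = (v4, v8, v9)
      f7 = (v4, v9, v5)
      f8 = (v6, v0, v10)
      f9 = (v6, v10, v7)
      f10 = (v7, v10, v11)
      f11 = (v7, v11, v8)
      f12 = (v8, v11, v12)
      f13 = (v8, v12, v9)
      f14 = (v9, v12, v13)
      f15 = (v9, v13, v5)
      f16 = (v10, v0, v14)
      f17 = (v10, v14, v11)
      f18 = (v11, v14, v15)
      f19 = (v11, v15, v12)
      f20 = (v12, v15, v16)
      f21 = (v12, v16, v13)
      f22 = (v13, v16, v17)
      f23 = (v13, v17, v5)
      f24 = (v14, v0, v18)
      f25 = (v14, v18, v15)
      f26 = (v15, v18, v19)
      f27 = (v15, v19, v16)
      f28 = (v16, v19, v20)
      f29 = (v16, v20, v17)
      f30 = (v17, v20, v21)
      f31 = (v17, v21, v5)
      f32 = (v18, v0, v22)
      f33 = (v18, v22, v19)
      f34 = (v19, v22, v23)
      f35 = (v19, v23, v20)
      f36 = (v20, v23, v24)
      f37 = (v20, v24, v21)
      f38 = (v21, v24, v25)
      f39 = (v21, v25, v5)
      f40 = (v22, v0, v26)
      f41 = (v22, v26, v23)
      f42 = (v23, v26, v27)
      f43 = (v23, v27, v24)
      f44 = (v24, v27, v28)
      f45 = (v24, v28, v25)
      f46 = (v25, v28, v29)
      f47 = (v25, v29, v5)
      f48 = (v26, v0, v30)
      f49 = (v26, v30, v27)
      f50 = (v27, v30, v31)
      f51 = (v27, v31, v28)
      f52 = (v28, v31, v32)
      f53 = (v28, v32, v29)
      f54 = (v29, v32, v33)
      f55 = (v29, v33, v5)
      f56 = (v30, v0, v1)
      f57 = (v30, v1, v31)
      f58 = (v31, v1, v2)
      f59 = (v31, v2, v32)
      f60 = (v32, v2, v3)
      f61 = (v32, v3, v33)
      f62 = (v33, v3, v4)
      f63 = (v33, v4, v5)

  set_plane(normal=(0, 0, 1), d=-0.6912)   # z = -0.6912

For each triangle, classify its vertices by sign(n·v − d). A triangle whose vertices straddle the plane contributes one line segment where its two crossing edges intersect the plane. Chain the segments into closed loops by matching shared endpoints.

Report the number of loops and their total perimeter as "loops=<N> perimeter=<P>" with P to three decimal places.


Straddling triangles (16 of 64):
  (v1,v6,v2) [--+] → (2.02892, 0.0197017, -0.6912)–(2.03708, 0, -0.6912)  len=0.0213
  (v2,v6,v7) [+-+] → (2.02892, 0.0197017, -0.6912)–(1.44043, 1.44043, -0.6912)  len=1.5378
  (v6,v10,v7) [--+] → (1.42072, 1.44858, -0.6912)–(1.44043, 1.44043, -0.6912)  len=0.0213
  (v7,v10,v11) [+-+] → (1.42072, 1.44858, -0.6912)–(0, 2.03708, -0.6912)  len=1.5378
  (v10,v14,v11) [--+] → (-0.0197017, 2.02892, -0.6912)–(0, 2.03708, -0.6912)  len=0.0213
  (v11,v14,v15) [+-+] → (-0.0197017, 2.02892, -0.6912)–(-1.44043, 1.44043, -0.6912)  len=1.5378
  (v14,v18,v15) [--+] → (-1.44858, 1.42072, -0.6912)–(-1.44043, 1.44043, -0.6912)  len=0.0213
  (v15,v18,v19) [+-+] → (-1.44858, 1.42072, -0.6912)–(-2.03708, 0, -0.6912)  len=1.5378
  (v18,v22,v19) [--+] → (-2.02892, -0.0197017, -0.6912)–(-2.03708, 0, -0.6912)  len=0.0213
  (v19,v22,v23) [+-+] → (-2.02892, -0.0197017, -0.6912)–(-1.44043, -1.44043, -0.6912)  len=1.5378
  (v22,v26,v23) [--+] → (-1.42072, -1.44858, -0.6912)–(-1.44043, -1.44043, -0.6912)  len=0.0213
  (v23,v26,v27) [+-+] → (-1.42072, -1.44858, -0.6912)–(0, -2.03708, -0.6912)  len=1.5378
  (v26,v30,v27) [--+] → (0.0197017, -2.02892, -0.6912)–(0, -2.03708, -0.6912)  len=0.0213
  (v27,v30,v31) [+-+] → (0.0197017, -2.02892, -0.6912)–(1.44043, -1.44043, -0.6912)  len=1.5378
  (v30,v1,v31) [--+] → (1.44858, -1.42072, -0.6912)–(1.44043, -1.44043, -0.6912)  len=0.0213
  (v31,v1,v2) [+-+] → (1.44858, -1.42072, -0.6912)–(2.03708, 0, -0.6912)  len=1.5378

Chained into 1 loop(s):
  loop 1: 16 segments, perimeter = 12.4729
Total perimeter = 12.473

loops=1 perimeter=12.473


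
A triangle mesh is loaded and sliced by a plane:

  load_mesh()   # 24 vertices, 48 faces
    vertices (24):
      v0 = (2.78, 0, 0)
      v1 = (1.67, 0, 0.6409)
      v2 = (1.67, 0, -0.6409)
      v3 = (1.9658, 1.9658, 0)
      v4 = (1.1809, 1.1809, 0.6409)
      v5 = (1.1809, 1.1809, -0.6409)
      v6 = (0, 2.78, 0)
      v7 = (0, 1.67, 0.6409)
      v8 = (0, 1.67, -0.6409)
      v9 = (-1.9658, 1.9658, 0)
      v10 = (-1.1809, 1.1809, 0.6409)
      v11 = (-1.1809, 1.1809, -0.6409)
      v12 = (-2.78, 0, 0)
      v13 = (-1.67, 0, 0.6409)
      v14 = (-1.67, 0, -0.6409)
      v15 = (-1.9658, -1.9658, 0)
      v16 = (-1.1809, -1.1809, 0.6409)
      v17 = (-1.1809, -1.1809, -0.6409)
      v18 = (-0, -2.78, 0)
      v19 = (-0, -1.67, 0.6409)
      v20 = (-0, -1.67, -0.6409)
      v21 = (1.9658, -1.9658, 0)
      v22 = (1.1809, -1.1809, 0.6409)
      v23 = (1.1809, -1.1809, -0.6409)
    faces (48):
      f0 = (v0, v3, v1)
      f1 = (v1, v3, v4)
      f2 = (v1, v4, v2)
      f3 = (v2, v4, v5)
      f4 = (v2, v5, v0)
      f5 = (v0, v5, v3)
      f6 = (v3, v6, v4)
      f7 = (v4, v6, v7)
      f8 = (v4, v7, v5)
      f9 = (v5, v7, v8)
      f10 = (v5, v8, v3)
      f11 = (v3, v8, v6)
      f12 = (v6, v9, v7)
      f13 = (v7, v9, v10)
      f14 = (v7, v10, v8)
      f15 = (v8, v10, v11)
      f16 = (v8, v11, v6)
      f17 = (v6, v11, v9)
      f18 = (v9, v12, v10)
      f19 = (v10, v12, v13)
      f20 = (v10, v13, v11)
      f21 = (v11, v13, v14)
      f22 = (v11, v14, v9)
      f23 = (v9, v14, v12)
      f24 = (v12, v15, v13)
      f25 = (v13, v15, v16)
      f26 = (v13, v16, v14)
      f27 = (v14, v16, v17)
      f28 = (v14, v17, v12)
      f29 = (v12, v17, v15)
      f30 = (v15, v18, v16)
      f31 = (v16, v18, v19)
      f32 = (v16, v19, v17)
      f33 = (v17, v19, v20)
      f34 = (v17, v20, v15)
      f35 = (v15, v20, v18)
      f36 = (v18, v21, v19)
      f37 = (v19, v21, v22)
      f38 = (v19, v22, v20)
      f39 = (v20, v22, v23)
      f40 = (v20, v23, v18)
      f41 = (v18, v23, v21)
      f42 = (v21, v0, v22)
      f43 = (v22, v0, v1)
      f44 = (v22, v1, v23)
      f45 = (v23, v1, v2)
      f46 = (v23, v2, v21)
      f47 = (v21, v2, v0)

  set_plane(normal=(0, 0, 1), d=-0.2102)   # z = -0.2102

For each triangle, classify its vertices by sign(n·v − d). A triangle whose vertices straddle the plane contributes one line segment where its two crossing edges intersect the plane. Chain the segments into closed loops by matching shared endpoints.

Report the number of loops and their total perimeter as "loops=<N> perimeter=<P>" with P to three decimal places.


Straddling triangles (32 of 48):
  (v1,v4,v2) [++-] → (1.50566, 0.396796, -0.2102)–(1.67, 0, -0.2102)  len=0.4295
  (v2,v4,v5) [-+-] → (1.50566, 0.396796, -0.2102)–(1.1809, 1.1809, -0.2102)  len=0.8487
  (v2,v5,v0) [--+] → (2.25553, 0.387307, -0.2102)–(2.41595, 0, -0.2102)  len=0.4192
  (v0,v5,v3) [+-+] → (2.25553, 0.387307, -0.2102)–(1.70837, 1.70837, -0.2102)  len=1.4299
  (v4,v7,v5) [++-] → (0.784104, 1.34524, -0.2102)–(1.1809, 1.1809, -0.2102)  len=0.4295
  (v5,v7,v8) [-+-] → (0.784104, 1.34524, -0.2102)–(0, 1.67, -0.2102)  len=0.8487
  (v5,v8,v3) [--+] → (1.32106, 1.86878, -0.2102)–(1.70837, 1.70837, -0.2102)  len=0.4192
  (v3,v8,v6) [+-+] → (1.32106, 1.86878, -0.2102)–(0, 2.41595, -0.2102)  len=1.4299
  (v7,v10,v8) [++-] → (-0.396796, 1.50566, -0.2102)–(0, 1.67, -0.2102)  len=0.4295
  (v8,v10,v11) [-+-] → (-0.396796, 1.50566, -0.2102)–(-1.1809, 1.1809, -0.2102)  len=0.8487
  (v8,v11,v6) [--+] → (-0.387307, 2.25553, -0.2102)–(0, 2.41595, -0.2102)  len=0.4192
  (v6,v11,v9) [+-+] → (-0.387307, 2.25553, -0.2102)–(-1.70837, 1.70837, -0.2102)  len=1.4299
  (v10,v13,v11) [++-] → (-1.34524, 0.784104, -0.2102)–(-1.1809, 1.1809, -0.2102)  len=0.4295
  (v11,v13,v14) [-+-] → (-1.34524, 0.784104, -0.2102)–(-1.67, 0, -0.2102)  len=0.8487
  (v11,v14,v9) [--+] → (-1.86878, 1.32106, -0.2102)–(-1.70837, 1.70837, -0.2102)  len=0.4192
  (v9,v14,v12) [+-+] → (-1.86878, 1.32106, -0.2102)–(-2.41595, 0, -0.2102)  len=1.4299
  (v13,v16,v14) [++-] → (-1.50566, -0.396796, -0.2102)–(-1.67, 0, -0.2102)  len=0.4295
  (v14,v16,v17) [-+-] → (-1.50566, -0.396796, -0.2102)–(-1.1809, -1.1809, -0.2102)  len=0.8487
  (v14,v17,v12) [--+] → (-2.25553, -0.387307, -0.2102)–(-2.41595, 0, -0.2102)  len=0.4192
  (v12,v17,v15) [+-+] → (-2.25553, -0.387307, -0.2102)–(-1.70837, -1.70837, -0.2102)  len=1.4299
  (v16,v19,v17) [++-] → (-0.784104, -1.34524, -0.2102)–(-1.1809, -1.1809, -0.2102)  len=0.4295
  (v17,v19,v20) [-+-] → (-0.784104, -1.34524, -0.2102)–(0, -1.67, -0.2102)  len=0.8487
  (v17,v20,v15) [--+] → (-1.32106, -1.86878, -0.2102)–(-1.70837, -1.70837, -0.2102)  len=0.4192
  (v15,v20,v18) [+-+] → (-1.32106, -1.86878, -0.2102)–(0, -2.41595, -0.2102)  len=1.4299
  (v19,v22,v20) [++-] → (0.396796, -1.50566, -0.2102)–(0, -1.67, -0.2102)  len=0.4295
  (v20,v22,v23) [-+-] → (0.396796, -1.50566, -0.2102)–(1.1809, -1.1809, -0.2102)  len=0.8487
  (v20,v23,v18) [--+] → (0.387307, -2.25553, -0.2102)–(0, -2.41595, -0.2102)  len=0.4192
  (v18,v23,v21) [+-+] → (0.387307, -2.25553, -0.2102)–(1.70837, -1.70837, -0.2102)  len=1.4299
  (v22,v1,v23) [++-] → (1.34524, -0.784104, -0.2102)–(1.1809, -1.1809, -0.2102)  len=0.4295
  (v23,v1,v2) [-+-] → (1.34524, -0.784104, -0.2102)–(1.67, 0, -0.2102)  len=0.8487
  (v23,v2,v21) [--+] → (1.86878, -1.32106, -0.2102)–(1.70837, -1.70837, -0.2102)  len=0.4192
  (v21,v2,v0) [+-+] → (1.86878, -1.32106, -0.2102)–(2.41595, 0, -0.2102)  len=1.4299

Chained into 2 loop(s):
  loop 1: 16 segments, perimeter = 10.2254
  loop 2: 16 segments, perimeter = 14.7929
Total perimeter = 25.018

loops=2 perimeter=25.018


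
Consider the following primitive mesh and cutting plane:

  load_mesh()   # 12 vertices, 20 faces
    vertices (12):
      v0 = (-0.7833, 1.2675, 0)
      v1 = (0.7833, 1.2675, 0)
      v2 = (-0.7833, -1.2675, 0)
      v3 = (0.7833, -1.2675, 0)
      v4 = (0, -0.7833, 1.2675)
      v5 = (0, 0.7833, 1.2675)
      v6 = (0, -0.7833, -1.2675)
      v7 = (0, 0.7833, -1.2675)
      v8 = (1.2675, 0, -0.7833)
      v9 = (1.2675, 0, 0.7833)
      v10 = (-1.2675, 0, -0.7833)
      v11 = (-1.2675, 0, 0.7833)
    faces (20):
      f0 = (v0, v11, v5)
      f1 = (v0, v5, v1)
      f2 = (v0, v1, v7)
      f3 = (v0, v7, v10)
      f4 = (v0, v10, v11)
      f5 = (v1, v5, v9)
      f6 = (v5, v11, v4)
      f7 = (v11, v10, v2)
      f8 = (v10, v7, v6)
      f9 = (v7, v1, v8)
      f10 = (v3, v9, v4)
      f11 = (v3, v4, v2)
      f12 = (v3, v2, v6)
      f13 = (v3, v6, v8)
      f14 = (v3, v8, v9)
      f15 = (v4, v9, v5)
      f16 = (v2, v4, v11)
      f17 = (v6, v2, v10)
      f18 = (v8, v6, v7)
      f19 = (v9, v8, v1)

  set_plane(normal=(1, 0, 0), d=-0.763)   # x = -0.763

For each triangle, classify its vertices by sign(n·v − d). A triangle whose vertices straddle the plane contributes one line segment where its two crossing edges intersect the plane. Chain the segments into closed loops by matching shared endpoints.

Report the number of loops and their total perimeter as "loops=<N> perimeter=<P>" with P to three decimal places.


Straddling triangles (10 of 20):
  (v0,v11,v5) [--+] → (-0.763, 0.311775, 0.976025)–(-0.763, 1.25495, 0.0328485)  len=1.3339
  (v0,v5,v1) [-++] → (-0.763, 1.25495, 0.0328485)–(-0.763, 1.2675, 0)  len=0.0352
  (v0,v1,v7) [-++] → (-0.763, 1.2675, 0)–(-0.763, 1.25495, -0.0328485)  len=0.0352
  (v0,v7,v10) [-+-] → (-0.763, 1.25495, -0.0328485)–(-0.763, 0.311775, -0.976025)  len=1.3339
  (v5,v11,v4) [+-+] → (-0.763, 0.311775, 0.976025)–(-0.763, -0.311775, 0.976025)  len=0.6236
  (v10,v7,v6) [-++] → (-0.763, 0.311775, -0.976025)–(-0.763, -0.311775, -0.976025)  len=0.6236
  (v3,v4,v2) [++-] → (-0.763, -1.25495, 0.0328485)–(-0.763, -1.2675, 0)  len=0.0352
  (v3,v2,v6) [+-+] → (-0.763, -1.2675, 0)–(-0.763, -1.25495, -0.0328485)  len=0.0352
  (v2,v4,v11) [-+-] → (-0.763, -1.25495, 0.0328485)–(-0.763, -0.311775, 0.976025)  len=1.3339
  (v6,v2,v10) [+--] → (-0.763, -1.25495, -0.0328485)–(-0.763, -0.311775, -0.976025)  len=1.3339

Chained into 1 loop(s):
  loop 1: 10 segments, perimeter = 6.7232
Total perimeter = 6.723

loops=1 perimeter=6.723


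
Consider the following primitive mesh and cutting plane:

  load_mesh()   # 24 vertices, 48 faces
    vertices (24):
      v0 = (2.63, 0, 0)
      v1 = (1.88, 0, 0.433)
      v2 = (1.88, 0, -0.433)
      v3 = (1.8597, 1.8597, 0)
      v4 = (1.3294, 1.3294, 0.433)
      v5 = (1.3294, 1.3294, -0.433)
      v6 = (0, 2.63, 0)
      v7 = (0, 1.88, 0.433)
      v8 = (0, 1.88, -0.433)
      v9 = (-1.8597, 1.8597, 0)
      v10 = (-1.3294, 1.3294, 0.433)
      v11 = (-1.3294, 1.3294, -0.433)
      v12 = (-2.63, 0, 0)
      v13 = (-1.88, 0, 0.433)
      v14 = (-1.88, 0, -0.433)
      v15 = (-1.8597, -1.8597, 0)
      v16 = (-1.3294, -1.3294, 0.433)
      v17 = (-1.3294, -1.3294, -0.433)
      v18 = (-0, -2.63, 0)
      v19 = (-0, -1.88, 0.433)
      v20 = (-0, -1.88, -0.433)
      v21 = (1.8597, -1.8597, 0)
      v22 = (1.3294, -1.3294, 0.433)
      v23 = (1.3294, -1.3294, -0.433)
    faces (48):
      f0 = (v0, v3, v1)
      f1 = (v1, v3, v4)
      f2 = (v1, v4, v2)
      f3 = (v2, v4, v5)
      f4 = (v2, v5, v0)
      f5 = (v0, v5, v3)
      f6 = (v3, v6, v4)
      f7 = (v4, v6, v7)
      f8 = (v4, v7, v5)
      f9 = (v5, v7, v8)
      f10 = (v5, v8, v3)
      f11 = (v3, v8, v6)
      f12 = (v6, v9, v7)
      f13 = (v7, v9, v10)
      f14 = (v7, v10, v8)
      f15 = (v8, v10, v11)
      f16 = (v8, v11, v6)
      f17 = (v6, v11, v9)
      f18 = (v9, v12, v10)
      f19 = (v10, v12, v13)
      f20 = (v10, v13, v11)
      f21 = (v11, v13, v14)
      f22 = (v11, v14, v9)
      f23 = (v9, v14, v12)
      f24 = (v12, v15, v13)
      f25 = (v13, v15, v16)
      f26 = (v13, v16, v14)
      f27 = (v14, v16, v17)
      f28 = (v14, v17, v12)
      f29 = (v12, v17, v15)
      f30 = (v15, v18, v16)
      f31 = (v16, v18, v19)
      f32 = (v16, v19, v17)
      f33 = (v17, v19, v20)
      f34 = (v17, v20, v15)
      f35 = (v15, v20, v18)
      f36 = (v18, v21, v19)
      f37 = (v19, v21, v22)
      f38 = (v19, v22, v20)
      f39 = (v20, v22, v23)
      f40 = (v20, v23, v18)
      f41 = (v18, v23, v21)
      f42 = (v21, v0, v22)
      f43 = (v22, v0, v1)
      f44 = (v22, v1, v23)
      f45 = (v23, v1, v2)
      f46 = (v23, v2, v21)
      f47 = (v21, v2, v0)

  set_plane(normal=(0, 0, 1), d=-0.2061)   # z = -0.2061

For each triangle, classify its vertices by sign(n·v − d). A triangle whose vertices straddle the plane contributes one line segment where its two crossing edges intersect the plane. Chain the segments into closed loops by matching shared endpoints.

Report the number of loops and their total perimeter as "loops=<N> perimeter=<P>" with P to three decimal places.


Straddling triangles (32 of 48):
  (v1,v4,v2) [++-] → (1.73574, 0.348315, -0.2061)–(1.88, 0, -0.2061)  len=0.3770
  (v2,v4,v5) [-+-] → (1.73574, 0.348315, -0.2061)–(1.3294, 1.3294, -0.2061)  len=1.0619
  (v2,v5,v0) [--+] → (2.01094, 0.63277, -0.2061)–(2.27301, 0, -0.2061)  len=0.6849
  (v0,v5,v3) [+-+] → (2.01094, 0.63277, -0.2061)–(1.60729, 1.60729, -0.2061)  len=1.0548
  (v4,v7,v5) [++-] → (0.981085, 1.47366, -0.2061)–(1.3294, 1.3294, -0.2061)  len=0.3770
  (v5,v7,v8) [-+-] → (0.981085, 1.47366, -0.2061)–(0, 1.88, -0.2061)  len=1.0619
  (v5,v8,v3) [--+] → (0.974517, 1.86936, -0.2061)–(1.60729, 1.60729, -0.2061)  len=0.6849
  (v3,v8,v6) [+-+] → (0.974517, 1.86936, -0.2061)–(0, 2.27301, -0.2061)  len=1.0548
  (v7,v10,v8) [++-] → (-0.348315, 1.73574, -0.2061)–(0, 1.88, -0.2061)  len=0.3770
  (v8,v10,v11) [-+-] → (-0.348315, 1.73574, -0.2061)–(-1.3294, 1.3294, -0.2061)  len=1.0619
  (v8,v11,v6) [--+] → (-0.63277, 2.01094, -0.2061)–(0, 2.27301, -0.2061)  len=0.6849
  (v6,v11,v9) [+-+] → (-0.63277, 2.01094, -0.2061)–(-1.60729, 1.60729, -0.2061)  len=1.0548
  (v10,v13,v11) [++-] → (-1.47366, 0.981085, -0.2061)–(-1.3294, 1.3294, -0.2061)  len=0.3770
  (v11,v13,v14) [-+-] → (-1.47366, 0.981085, -0.2061)–(-1.88, 0, -0.2061)  len=1.0619
  (v11,v14,v9) [--+] → (-1.86936, 0.974517, -0.2061)–(-1.60729, 1.60729, -0.2061)  len=0.6849
  (v9,v14,v12) [+-+] → (-1.86936, 0.974517, -0.2061)–(-2.27301, 0, -0.2061)  len=1.0548
  (v13,v16,v14) [++-] → (-1.73574, -0.348315, -0.2061)–(-1.88, 0, -0.2061)  len=0.3770
  (v14,v16,v17) [-+-] → (-1.73574, -0.348315, -0.2061)–(-1.3294, -1.3294, -0.2061)  len=1.0619
  (v14,v17,v12) [--+] → (-2.01094, -0.63277, -0.2061)–(-2.27301, 0, -0.2061)  len=0.6849
  (v12,v17,v15) [+-+] → (-2.01094, -0.63277, -0.2061)–(-1.60729, -1.60729, -0.2061)  len=1.0548
  (v16,v19,v17) [++-] → (-0.981085, -1.47366, -0.2061)–(-1.3294, -1.3294, -0.2061)  len=0.3770
  (v17,v19,v20) [-+-] → (-0.981085, -1.47366, -0.2061)–(0, -1.88, -0.2061)  len=1.0619
  (v17,v20,v15) [--+] → (-0.974517, -1.86936, -0.2061)–(-1.60729, -1.60729, -0.2061)  len=0.6849
  (v15,v20,v18) [+-+] → (-0.974517, -1.86936, -0.2061)–(0, -2.27301, -0.2061)  len=1.0548
  (v19,v22,v20) [++-] → (0.348315, -1.73574, -0.2061)–(0, -1.88, -0.2061)  len=0.3770
  (v20,v22,v23) [-+-] → (0.348315, -1.73574, -0.2061)–(1.3294, -1.3294, -0.2061)  len=1.0619
  (v20,v23,v18) [--+] → (0.63277, -2.01094, -0.2061)–(0, -2.27301, -0.2061)  len=0.6849
  (v18,v23,v21) [+-+] → (0.63277, -2.01094, -0.2061)–(1.60729, -1.60729, -0.2061)  len=1.0548
  (v22,v1,v23) [++-] → (1.47366, -0.981085, -0.2061)–(1.3294, -1.3294, -0.2061)  len=0.3770
  (v23,v1,v2) [-+-] → (1.47366, -0.981085, -0.2061)–(1.88, 0, -0.2061)  len=1.0619
  (v23,v2,v21) [--+] → (1.86936, -0.974517, -0.2061)–(1.60729, -1.60729, -0.2061)  len=0.6849
  (v21,v2,v0) [+-+] → (1.86936, -0.974517, -0.2061)–(2.27301, 0, -0.2061)  len=1.0548

Chained into 2 loop(s):
  loop 1: 16 segments, perimeter = 11.5113
  loop 2: 16 segments, perimeter = 13.9176
Total perimeter = 25.429

loops=2 perimeter=25.429
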